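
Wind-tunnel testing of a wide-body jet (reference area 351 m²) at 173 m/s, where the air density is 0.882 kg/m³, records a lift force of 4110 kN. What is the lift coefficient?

CL = 0.887

From L = ½ρv²S·CL, rearranging gives CL = 2L/(ρv²S).
CL = 2 × 4.11×10^6 / (0.882 × 173² × 351) = 0.887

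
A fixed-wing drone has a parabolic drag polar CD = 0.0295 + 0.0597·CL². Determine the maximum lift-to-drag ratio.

For CD = CD0 + K·CL², (L/D)max occurs at CL* = √(CD0/K) and equals 1/(2√(K·CD0)).
(L/D)max = 1/(2√(0.0597 × 0.0295)) = 1/(2 × 0.04197) = 11.9

(L/D)max = 11.9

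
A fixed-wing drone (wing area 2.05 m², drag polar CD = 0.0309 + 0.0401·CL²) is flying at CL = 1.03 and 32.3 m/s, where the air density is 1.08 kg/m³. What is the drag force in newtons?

D = 84.8 N

CD = 0.0309 + 0.0401 × 1.03² = 0.07344
D = ½ρv²S·CD = ½ × 1.08 × 32.3² × 2.05 × 0.07344 = 84.8 N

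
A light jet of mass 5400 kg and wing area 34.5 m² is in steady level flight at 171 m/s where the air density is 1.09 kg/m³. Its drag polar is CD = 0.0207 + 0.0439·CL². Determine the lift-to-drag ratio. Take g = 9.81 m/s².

Weight W = mg = 5400 × 9.81 = 52974 N; in level flight L = W.
Dynamic pressure q = 0.5 × 1.09 × 171² = 15940 Pa.
CL = 2W/(ρv²S) = 2×52974/(1.09×171²×34.5) = 0.09635.
CD = 0.0207 + 0.0439 × 0.09635² = 0.02111.
L/D = CL/CD = 0.09635 / 0.02111 = 4.56

L/D = 4.56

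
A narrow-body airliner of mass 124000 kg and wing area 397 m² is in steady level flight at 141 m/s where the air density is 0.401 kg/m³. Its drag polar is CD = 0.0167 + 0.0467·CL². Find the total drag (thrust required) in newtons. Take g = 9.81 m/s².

In steady level flight, lift balances weight: W = mg = 124000 × 9.81 = 1.2164×10^6 N.
Dynamic pressure q = 0.5 × 0.401 × 141² = 3986 Pa.
CL = W/(q·S) = 1.2164×10^6 / (3986 × 397) = 0.7687.
CD = 0.0167 + 0.0467 × 0.7687² = 0.04429.
D = q·S·CD = 3986 × 397 × 0.04429 = 70090 N

D = 70100 N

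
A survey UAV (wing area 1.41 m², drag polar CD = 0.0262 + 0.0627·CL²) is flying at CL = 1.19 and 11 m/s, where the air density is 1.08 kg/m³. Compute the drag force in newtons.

D = 10.6 N

CD = 0.0262 + 0.0627 × 1.19² = 0.115
D = ½ρv²S·CD = ½ × 1.08 × 11² × 1.41 × 0.115 = 10.6 N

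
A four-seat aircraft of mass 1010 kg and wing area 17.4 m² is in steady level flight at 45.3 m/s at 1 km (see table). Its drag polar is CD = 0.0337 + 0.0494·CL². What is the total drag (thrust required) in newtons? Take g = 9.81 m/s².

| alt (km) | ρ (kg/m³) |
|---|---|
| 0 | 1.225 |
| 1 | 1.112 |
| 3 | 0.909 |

D = 913 N

At 1 km, from the table: ρ = 1.112 kg/m³.
Level flight ⇒ L = W = m·g = 1010 × 9.81 = 9908.1 N.
q = ½ρv² = ½ × 1.112 × 45.3² = 1141 Pa.
CL = 2W/(ρv²S) = 2×9908.1/(1.112×45.3²×17.4) = 0.4991.
CD = 0.0337 + 0.0494 × 0.4991² = 0.046.
D = q·S·CD = 1141 × 17.4 × 0.046 = 913.3 N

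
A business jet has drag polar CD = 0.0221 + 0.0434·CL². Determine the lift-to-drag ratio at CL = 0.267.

L/D = 10.6

CD = 0.0221 + 0.0434 × 0.267² = 0.02519
L/D = CL/CD = 0.267 / 0.02519 = 10.6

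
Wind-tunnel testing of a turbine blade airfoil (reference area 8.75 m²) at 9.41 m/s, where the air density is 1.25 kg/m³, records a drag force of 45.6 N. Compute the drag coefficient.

From D = ½ρv²S·CD, rearranging gives CD = 2D/(ρv²S).
CD = 2 × 45.6 / (1.25 × 9.41² × 8.75) = 0.0942

CD = 0.0942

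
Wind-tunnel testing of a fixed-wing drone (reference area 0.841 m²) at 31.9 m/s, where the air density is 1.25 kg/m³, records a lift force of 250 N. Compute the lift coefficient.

CL = 0.467

From L = ½ρv²S·CL, rearranging gives CL = 2L/(ρv²S).
CL = 2 × 250 / (1.25 × 31.9² × 0.841) = 0.467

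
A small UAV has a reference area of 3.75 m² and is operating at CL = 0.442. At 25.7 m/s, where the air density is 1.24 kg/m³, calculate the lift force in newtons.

Dynamic pressure q = ½ρv² = ½ × 1.24 × 25.7² = 409.5 Pa.
L = q·S·CL = 409.5 × 3.75 × 0.442 = 679 N

L = 679 N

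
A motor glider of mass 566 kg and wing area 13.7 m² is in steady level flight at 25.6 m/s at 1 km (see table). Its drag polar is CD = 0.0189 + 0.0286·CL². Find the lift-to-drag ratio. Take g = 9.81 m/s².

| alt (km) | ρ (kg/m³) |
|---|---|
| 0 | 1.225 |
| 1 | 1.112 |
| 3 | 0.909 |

At 1 km, from the table: ρ = 1.112 kg/m³.
Weight W = mg = 566 × 9.81 = 5552.5 N; in level flight L = W.
Dynamic pressure q = 0.5 × 1.112 × 25.6² = 364.4 Pa.
CL = W/(q·S) = 5552.5 / (364.4 × 13.7) = 1.112.
CD = 0.0189 + 0.0286 × 1.112² = 0.05428.
L/D = CL/CD = 1.112 / 0.05428 = 20.5

L/D = 20.5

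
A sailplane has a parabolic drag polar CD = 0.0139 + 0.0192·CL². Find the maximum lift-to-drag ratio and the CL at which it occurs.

(L/D)max = 30.6, at CL = 0.851

For CD = CD0 + K·CL², (L/D)max occurs at CL* = √(CD0/K) and equals 1/(2√(K·CD0)).
(L/D)max = 1/(2√(0.0192 × 0.0139)) = 1/(2 × 0.01634) = 30.6
CL* = √(0.0139/0.0192) = 0.851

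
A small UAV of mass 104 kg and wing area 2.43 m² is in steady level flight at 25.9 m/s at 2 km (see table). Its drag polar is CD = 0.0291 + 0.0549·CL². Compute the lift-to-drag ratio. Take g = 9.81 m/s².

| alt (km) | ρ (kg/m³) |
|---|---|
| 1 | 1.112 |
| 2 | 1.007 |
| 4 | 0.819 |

L/D = 10.9

At 2 km, from the table: ρ = 1.007 kg/m³.
In steady level flight, lift balances weight: W = mg = 104 × 9.81 = 1020.2 N.
Dynamic pressure q = 0.5 × 1.007 × 25.9² = 337.8 Pa.
CL = W/(q·S) = 1020.2 / (337.8 × 2.43) = 1.243.
CD = 0.0291 + 0.0549 × 1.243² = 0.1139.
L/D = CL/CD = 1.243 / 0.1139 = 10.9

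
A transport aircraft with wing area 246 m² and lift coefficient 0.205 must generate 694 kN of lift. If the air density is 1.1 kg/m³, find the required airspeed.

v = 158 m/s

L = ½ρv²S·CL ⇒ v = √(2L/(ρ·S·CL))
v = √(2 × 6.94×10^5 / (1.1 × 246 × 0.205)) = √25020 = 158 m/s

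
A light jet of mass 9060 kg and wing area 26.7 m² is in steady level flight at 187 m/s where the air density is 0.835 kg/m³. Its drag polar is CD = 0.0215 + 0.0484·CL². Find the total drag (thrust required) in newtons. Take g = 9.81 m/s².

D = 9360 N

In steady level flight, lift balances weight: W = mg = 9060 × 9.81 = 88879 N.
q = ½ρv² = ½ × 0.835 × 187² = 14600 Pa.
CL = 2W/(ρv²S) = 2×88879/(0.835×187²×26.7) = 0.228.
CD = 0.0215 + 0.0484 × 0.228² = 0.02402.
D = q·S·CD = 14600 × 26.7 × 0.02402 = 9362 N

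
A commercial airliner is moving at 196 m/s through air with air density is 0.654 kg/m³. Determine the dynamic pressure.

q = 12600 Pa

q = ½ρv² = ½ × 0.654 × 196² = 12600 Pa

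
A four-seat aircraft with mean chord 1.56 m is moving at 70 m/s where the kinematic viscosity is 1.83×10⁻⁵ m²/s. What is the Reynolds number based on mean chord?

Re = v·c/ν = 70 × 1.56 / (1.83×10⁻⁵) = 5.97×10^6

Re = 5.97×10^6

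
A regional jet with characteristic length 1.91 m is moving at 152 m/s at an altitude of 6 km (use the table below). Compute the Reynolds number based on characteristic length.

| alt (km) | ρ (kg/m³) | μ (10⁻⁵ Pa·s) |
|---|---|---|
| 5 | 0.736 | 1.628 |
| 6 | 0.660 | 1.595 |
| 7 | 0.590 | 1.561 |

At 6 km, from the table: ρ = 0.660 kg/m³, μ = 1.595×10⁻⁵ Pa·s.
Re = ρ·v·c/μ = 0.66 × 152 × 1.91 / (1.595×10⁻⁵) = 1.2×10^7

Re = 1.2×10^7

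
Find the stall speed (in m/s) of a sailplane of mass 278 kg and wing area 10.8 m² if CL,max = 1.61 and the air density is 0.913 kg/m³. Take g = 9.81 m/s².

Stall occurs when L = W at CL,max. W = mg = 278 × 9.81 = 2727 N.
V_stall = √(2W/(ρ·S·CL,max)) = √(2 × 2727 / (0.913 × 10.8 × 1.61))
V_stall = √343.6 = 18.5 m/s

V_stall = 18.5 m/s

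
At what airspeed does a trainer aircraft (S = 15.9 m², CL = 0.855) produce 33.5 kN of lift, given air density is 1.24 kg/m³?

v = 63 m/s

L = ½ρv²S·CL ⇒ v = √(2L/(ρ·S·CL))
v = √(2 × 33500 / (1.24 × 15.9 × 0.855)) = √3975 = 63 m/s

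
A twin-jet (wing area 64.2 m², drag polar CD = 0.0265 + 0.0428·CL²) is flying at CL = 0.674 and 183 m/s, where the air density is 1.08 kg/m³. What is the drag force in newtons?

D = 53300 N

CD = 0.0265 + 0.0428 × 0.674² = 0.04594
D = ½ρv²S·CD = ½ × 1.08 × 183² × 64.2 × 0.04594 = 53300 N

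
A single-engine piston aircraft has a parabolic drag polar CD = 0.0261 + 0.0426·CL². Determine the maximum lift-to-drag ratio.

(L/D)max = 15

For CD = CD0 + K·CL², (L/D)max occurs at CL* = √(CD0/K) and equals 1/(2√(K·CD0)).
(L/D)max = 1/(2√(0.0426 × 0.0261)) = 1/(2 × 0.03334) = 15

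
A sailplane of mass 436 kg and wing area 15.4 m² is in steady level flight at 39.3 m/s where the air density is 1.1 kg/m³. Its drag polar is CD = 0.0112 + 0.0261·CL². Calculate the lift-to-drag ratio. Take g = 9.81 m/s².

In steady level flight, lift balances weight: W = mg = 436 × 9.81 = 4277.2 N.
q = ½ρv² = ½ × 1.1 × 39.3² = 849.5 Pa.
CL = W/(q·S) = 4277.2 / (849.5 × 15.4) = 0.327.
CD = 0.0112 + 0.0261 × 0.327² = 0.01399.
L/D = CL/CD = 0.327 / 0.01399 = 23.4

L/D = 23.4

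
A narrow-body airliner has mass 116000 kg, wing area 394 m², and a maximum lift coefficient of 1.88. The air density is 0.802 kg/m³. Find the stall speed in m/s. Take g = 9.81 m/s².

V_stall = 61.9 m/s

Stall occurs when L = W at CL,max. W = mg = 116000 × 9.81 = 1.138×10^6 N.
From L = ½ρV²S·CL,max = W: V_stall = √(2W/(ρSCL,max)) = √(2·1.138×10^6/(0.802·394·1.88))
V_stall = √3831 = 61.9 m/s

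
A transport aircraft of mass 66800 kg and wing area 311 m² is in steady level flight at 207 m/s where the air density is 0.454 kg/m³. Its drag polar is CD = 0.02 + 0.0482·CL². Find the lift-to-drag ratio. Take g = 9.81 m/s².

Weight W = mg = 66800 × 9.81 = 6.5531×10^5 N; in level flight L = W.
q = ½ρv² = ½ × 0.454 × 207² = 9727 Pa.
CL = 2W/(ρv²S) = 2×6.5531×10^5/(0.454×207²×311) = 0.2166.
CD = 0.02 + 0.0482 × 0.2166² = 0.02226.
L/D = CL/CD = 0.2166 / 0.02226 = 9.73

L/D = 9.73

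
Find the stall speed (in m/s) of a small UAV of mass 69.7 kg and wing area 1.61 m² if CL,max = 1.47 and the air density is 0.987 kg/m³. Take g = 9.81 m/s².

Stall occurs when L = W at CL,max. W = mg = 69.7 × 9.81 = 683.8 N.
From L = ½ρV²S·CL,max = W: V_stall = √(2W/(ρSCL,max)) = √(2·683.8/(0.987·1.61·1.47))
V_stall = √585.4 = 24.2 m/s

V_stall = 24.2 m/s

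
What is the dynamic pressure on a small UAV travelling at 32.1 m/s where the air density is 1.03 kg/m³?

q = 531 Pa

q = ½ρv² = ½ × 1.03 × 32.1² = 531 Pa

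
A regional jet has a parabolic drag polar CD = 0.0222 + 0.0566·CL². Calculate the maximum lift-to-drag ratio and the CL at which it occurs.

For CD = CD0 + K·CL², (L/D)max occurs at CL* = √(CD0/K) and equals 1/(2√(K·CD0)).
(L/D)max = 1/(2√(0.0566 × 0.0222)) = 1/(2 × 0.03545) = 14.1
CL* = √(0.0222/0.0566) = 0.626

(L/D)max = 14.1, at CL = 0.626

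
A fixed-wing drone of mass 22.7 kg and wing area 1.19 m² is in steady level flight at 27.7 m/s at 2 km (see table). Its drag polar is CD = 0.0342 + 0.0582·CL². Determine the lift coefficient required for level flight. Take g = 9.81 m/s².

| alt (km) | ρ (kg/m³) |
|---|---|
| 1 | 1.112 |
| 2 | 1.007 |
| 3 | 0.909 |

At 2 km, from the table: ρ = 1.007 kg/m³.
Weight W = mg = 22.7 × 9.81 = 222.69 N; in level flight L = W.
q = ½ρv² = ½ × 1.007 × 27.7² = 386.3 Pa.
CL = 2W/(ρv²S) = 2×222.69/(1.007×27.7²×1.19) = 0.4844.

CL = 0.484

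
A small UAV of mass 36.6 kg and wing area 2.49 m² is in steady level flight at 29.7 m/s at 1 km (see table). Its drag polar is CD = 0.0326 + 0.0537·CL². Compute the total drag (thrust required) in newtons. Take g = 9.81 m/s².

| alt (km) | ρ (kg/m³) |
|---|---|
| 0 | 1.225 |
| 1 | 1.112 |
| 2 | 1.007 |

D = 45.5 N

At 1 km, from the table: ρ = 1.112 kg/m³.
Level flight ⇒ L = W = m·g = 36.6 × 9.81 = 359.05 N.
Dynamic pressure q = 0.5 × 1.112 × 29.7² = 490.4 Pa.
CL = 2W/(ρv²S) = 2×359.05/(1.112×29.7²×2.49) = 0.294.
CD = 0.0326 + 0.0537 × 0.294² = 0.03724.
D = q·S·CD = 490.4 × 2.49 × 0.03724 = 45.48 N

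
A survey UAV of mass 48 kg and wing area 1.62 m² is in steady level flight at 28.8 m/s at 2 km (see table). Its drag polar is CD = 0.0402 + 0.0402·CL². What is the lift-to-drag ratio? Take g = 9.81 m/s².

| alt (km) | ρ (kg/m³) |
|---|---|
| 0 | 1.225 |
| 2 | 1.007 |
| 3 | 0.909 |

L/D = 11.7

At 2 km, from the table: ρ = 1.007 kg/m³.
Weight W = mg = 48 × 9.81 = 470.88 N; in level flight L = W.
Dynamic pressure q = 0.5 × 1.007 × 28.8² = 417.6 Pa.
CL = 2W/(ρv²S) = 2×470.88/(1.007×28.8²×1.62) = 0.696.
CD = 0.0402 + 0.0402 × 0.696² = 0.05967.
L/D = CL/CD = 0.696 / 0.05967 = 11.7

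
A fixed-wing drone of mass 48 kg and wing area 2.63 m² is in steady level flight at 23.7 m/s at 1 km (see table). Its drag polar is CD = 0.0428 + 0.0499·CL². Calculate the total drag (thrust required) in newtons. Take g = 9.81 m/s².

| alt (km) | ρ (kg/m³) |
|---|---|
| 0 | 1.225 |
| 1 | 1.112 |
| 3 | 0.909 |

At 1 km, from the table: ρ = 1.112 kg/m³.
Weight W = mg = 48 × 9.81 = 470.88 N; in level flight L = W.
q = ½ρv² = ½ × 1.112 × 23.7² = 312.3 Pa.
Required CL = L/(qS) = 470.88/(312.3·2.63) = 0.5733.
CD = 0.0428 + 0.0499 × 0.5733² = 0.0592.
D = q·S·CD = 312.3 × 2.63 × 0.0592 = 48.62 N

D = 48.6 N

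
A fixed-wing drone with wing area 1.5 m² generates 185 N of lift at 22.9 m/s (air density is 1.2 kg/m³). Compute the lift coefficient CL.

From L = ½ρv²S·CL, rearranging gives CL = 2L/(ρv²S).
CL = 2 × 185 / (1.2 × 22.9² × 1.5) = 0.392

CL = 0.392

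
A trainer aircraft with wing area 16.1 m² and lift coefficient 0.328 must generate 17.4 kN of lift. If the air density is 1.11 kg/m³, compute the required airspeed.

L = ½ρv²S·CL ⇒ v = √(2L/(ρ·S·CL))
v = √(2 × 17400 / (1.11 × 16.1 × 0.328)) = √5937 = 77.1 m/s

v = 77.1 m/s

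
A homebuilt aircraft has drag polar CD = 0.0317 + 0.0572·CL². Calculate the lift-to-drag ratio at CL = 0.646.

L/D = 11.6

CD = 0.0317 + 0.0572 × 0.646² = 0.05557
L/D = CL/CD = 0.646 / 0.05557 = 11.6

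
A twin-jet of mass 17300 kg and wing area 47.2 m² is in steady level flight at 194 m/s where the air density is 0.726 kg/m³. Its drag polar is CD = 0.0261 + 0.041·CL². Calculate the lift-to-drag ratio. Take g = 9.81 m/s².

In steady level flight, lift balances weight: W = mg = 17300 × 9.81 = 1.6971×10^5 N.
q = ½ρv² = ½ × 0.726 × 194² = 13660 Pa.
CL = W/(q·S) = 1.6971×10^5 / (13660 × 47.2) = 0.2632.
CD = 0.0261 + 0.041 × 0.2632² = 0.02894.
L/D = CL/CD = 0.2632 / 0.02894 = 9.09

L/D = 9.09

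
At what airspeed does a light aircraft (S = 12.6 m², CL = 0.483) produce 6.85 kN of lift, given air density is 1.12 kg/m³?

L = ½ρv²S·CL ⇒ v = √(2L/(ρ·S·CL))
v = √(2 × 6850 / (1.12 × 12.6 × 0.483)) = √2010 = 44.8 m/s

v = 44.8 m/s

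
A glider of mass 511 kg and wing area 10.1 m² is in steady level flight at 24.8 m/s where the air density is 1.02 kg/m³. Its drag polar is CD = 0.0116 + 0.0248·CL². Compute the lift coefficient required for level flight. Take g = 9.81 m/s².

Weight W = mg = 511 × 9.81 = 5012.9 N; in level flight L = W.
Dynamic pressure q = 0.5 × 1.02 × 24.8² = 313.7 Pa.
CL = 2W/(ρv²S) = 2×5012.9/(1.02×24.8²×10.1) = 1.582.

CL = 1.58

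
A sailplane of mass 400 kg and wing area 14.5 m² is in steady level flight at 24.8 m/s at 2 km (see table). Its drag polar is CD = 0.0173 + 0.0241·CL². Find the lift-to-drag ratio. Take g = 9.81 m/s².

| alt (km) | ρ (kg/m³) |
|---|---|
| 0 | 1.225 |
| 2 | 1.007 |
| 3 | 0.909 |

L/D = 24.5

At 2 km, from the table: ρ = 1.007 kg/m³.
Weight W = mg = 400 × 9.81 = 3924 N; in level flight L = W.
Dynamic pressure q = 0.5 × 1.007 × 24.8² = 309.7 Pa.
CL = W/(q·S) = 3924 / (309.7 × 14.5) = 0.8739.
CD = 0.0173 + 0.0241 × 0.8739² = 0.0357.
L/D = CL/CD = 0.8739 / 0.0357 = 24.5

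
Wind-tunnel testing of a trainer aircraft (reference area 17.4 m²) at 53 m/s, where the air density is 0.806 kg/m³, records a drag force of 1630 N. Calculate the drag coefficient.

CD = 0.0828

From D = ½ρv²S·CD, rearranging gives CD = 2D/(ρv²S).
CD = 2 × 1630 / (0.806 × 53² × 17.4) = 0.0828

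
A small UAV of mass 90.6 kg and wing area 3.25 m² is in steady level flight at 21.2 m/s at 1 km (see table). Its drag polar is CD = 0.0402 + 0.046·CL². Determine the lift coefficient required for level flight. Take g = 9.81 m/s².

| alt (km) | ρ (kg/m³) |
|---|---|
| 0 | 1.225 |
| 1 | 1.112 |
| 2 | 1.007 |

CL = 1.09

At 1 km, from the table: ρ = 1.112 kg/m³.
In steady level flight, lift balances weight: W = mg = 90.6 × 9.81 = 888.79 N.
q = ½ρv² = ½ × 1.112 × 21.2² = 249.9 Pa.
Required CL = L/(qS) = 888.79/(249.9·3.25) = 1.094.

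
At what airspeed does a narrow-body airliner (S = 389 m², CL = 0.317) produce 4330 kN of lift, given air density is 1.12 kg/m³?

L = ½ρv²S·CL ⇒ v = √(2L/(ρ·S·CL))
v = √(2 × 4.33×10^6 / (1.12 × 389 × 0.317)) = √62700 = 250 m/s

v = 250 m/s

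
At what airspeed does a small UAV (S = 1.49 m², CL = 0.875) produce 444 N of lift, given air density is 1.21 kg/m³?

v = 23.7 m/s

L = ½ρv²S·CL ⇒ v = √(2L/(ρ·S·CL))
v = √(2 × 444 / (1.21 × 1.49 × 0.875)) = √562.9 = 23.7 m/s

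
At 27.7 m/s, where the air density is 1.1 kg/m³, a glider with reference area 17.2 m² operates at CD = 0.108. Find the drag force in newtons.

D = 784 N

D = ½ρv²S·CD = ½ × 1.1 × 27.7² × 17.2 × 0.108 = 784 N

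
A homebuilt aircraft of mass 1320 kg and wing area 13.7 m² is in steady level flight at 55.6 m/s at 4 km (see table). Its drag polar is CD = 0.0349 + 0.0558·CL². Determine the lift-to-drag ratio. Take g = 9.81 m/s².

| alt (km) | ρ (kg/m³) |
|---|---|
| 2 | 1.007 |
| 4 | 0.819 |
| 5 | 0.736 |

L/D = 11.3

At 4 km, from the table: ρ = 0.819 kg/m³.
Weight W = mg = 1320 × 9.81 = 12949 N; in level flight L = W.
Dynamic pressure q = 0.5 × 0.819 × 55.6² = 1266 Pa.
Required CL = L/(qS) = 12949/(1266·13.7) = 0.7467.
CD = 0.0349 + 0.0558 × 0.7467² = 0.06601.
L/D = CL/CD = 0.7467 / 0.06601 = 11.3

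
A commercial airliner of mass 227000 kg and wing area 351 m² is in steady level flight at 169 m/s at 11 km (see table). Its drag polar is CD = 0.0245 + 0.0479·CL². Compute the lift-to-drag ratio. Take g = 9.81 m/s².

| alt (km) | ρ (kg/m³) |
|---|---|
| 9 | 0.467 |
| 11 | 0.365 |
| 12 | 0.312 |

L/D = 12.8

At 11 km, from the table: ρ = 0.365 kg/m³.
In steady level flight, lift balances weight: W = mg = 227000 × 9.81 = 2.2269×10^6 N.
Dynamic pressure q = 0.5 × 0.365 × 169² = 5212 Pa.
CL = W/(q·S) = 2.2269×10^6 / (5212 × 351) = 1.217.
CD = 0.0245 + 0.0479 × 1.217² = 0.09546.
L/D = CL/CD = 1.217 / 0.09546 = 12.8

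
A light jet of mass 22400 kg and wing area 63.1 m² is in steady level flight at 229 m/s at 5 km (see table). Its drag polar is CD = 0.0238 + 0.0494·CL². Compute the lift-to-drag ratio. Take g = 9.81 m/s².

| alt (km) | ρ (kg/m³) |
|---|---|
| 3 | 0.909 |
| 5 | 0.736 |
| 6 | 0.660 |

At 5 km, from the table: ρ = 0.736 kg/m³.
In steady level flight, lift balances weight: W = mg = 22400 × 9.81 = 2.1974×10^5 N.
Dynamic pressure q = 0.5 × 0.736 × 229² = 19300 Pa.
CL = 2W/(ρv²S) = 2×2.1974×10^5/(0.736×229²×63.1) = 0.1805.
CD = 0.0238 + 0.0494 × 0.1805² = 0.02541.
L/D = CL/CD = 0.1805 / 0.02541 = 7.1

L/D = 7.1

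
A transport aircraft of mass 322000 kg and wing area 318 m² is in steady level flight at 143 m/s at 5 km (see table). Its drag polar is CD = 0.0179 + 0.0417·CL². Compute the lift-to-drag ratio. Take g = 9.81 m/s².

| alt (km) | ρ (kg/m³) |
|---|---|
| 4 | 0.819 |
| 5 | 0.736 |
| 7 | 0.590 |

L/D = 14.6

At 5 km, from the table: ρ = 0.736 kg/m³.
In steady level flight, lift balances weight: W = mg = 322000 × 9.81 = 3.1588×10^6 N.
Dynamic pressure q = 0.5 × 0.736 × 143² = 7525 Pa.
CL = 2W/(ρv²S) = 2×3.1588×10^6/(0.736×143²×318) = 1.32.
CD = 0.0179 + 0.0417 × 1.32² = 0.09056.
L/D = CL/CD = 1.32 / 0.09056 = 14.6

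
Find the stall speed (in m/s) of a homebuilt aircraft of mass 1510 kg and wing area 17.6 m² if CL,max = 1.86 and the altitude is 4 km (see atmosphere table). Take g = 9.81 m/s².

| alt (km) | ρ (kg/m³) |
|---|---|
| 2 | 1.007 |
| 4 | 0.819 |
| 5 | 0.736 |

V_stall = 33.2 m/s

At 4 km, from the table: ρ = 0.819 kg/m³.
At stall, lift equals weight: L = W = m·g = 1510 × 9.81 = 14810 N.
From L = ½ρV²S·CL,max = W: V_stall = √(2W/(ρSCL,max)) = √(2·14810/(0.819·17.6·1.86))
V_stall = √1105 = 33.2 m/s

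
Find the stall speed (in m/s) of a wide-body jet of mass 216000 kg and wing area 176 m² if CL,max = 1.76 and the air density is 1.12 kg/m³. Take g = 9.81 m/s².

At stall, lift equals weight: L = W = m·g = 216000 × 9.81 = 2.119×10^6 N.
From L = ½ρV²S·CL,max = W: V_stall = √(2W/(ρSCL,max)) = √(2·2.119×10^6/(1.12·176·1.76))
V_stall = √12220 = 111 m/s

V_stall = 111 m/s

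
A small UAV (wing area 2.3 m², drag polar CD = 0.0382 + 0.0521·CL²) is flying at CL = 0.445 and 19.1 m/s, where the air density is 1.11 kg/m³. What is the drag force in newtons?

D = 22.6 N

CD = 0.0382 + 0.0521 × 0.445² = 0.04852
D = ½ρv²S·CD = ½ × 1.11 × 19.1² × 2.3 × 0.04852 = 22.6 N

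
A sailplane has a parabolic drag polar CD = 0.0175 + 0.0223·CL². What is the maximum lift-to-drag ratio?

For CD = CD0 + K·CL², (L/D)max occurs at CL* = √(CD0/K) and equals 1/(2√(K·CD0)).
(L/D)max = 1/(2√(0.0223 × 0.0175)) = 1/(2 × 0.01975) = 25.3

(L/D)max = 25.3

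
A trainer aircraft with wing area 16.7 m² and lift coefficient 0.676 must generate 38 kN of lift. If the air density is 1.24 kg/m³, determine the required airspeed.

L = ½ρv²S·CL ⇒ v = √(2L/(ρ·S·CL))
v = √(2 × 38000 / (1.24 × 16.7 × 0.676)) = √5429 = 73.7 m/s

v = 73.7 m/s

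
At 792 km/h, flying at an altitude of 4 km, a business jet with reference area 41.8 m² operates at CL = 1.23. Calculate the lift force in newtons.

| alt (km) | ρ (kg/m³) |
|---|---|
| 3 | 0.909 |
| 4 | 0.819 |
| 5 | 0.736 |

L = 1.02×10^6 N

At 4 km, from the table: ρ = 0.819 kg/m³.
Convert speed: v = 792 km/h ÷ 3.6 = 220 m/s.
L = ½ρv²S·CL = ½ × 0.819 × 220² × 41.8 × 1.23 = 1.02×10^6 N ≈ 1020 kN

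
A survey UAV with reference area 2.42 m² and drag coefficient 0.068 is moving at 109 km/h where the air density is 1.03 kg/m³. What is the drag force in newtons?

D = 77.7 N

Convert speed: v = 109 km/h ÷ 3.6 = 30.28 m/s.
Dynamic pressure q = ½ρv² = ½ × 1.03 × 30.28² = 472.1 Pa.
D = q·S·CD = 472.1 × 2.42 × 0.068 = 77.7 N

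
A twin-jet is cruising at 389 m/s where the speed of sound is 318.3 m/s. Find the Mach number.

M = 1.22

M = v/a = 389 / 318.3 = 1.22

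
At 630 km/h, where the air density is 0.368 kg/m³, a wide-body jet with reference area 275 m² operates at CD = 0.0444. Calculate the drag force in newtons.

Convert speed: v = 630 km/h ÷ 3.6 = 175 m/s.
D = ½ρv²S·CD = ½ × 0.368 × 175² × 275 × 0.0444 = 68800 N ≈ 68.8 kN

D = 68800 N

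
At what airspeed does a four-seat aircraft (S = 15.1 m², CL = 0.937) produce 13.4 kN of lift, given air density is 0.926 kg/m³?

L = ½ρv²S·CL ⇒ v = √(2L/(ρ·S·CL))
v = √(2 × 13400 / (0.926 × 15.1 × 0.937)) = √2046 = 45.2 m/s

v = 45.2 m/s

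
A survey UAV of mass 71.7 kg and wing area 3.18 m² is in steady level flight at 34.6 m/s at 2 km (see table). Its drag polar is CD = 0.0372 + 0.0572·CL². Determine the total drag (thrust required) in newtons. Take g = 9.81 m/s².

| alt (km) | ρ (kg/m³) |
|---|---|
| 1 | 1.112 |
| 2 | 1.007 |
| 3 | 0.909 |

At 2 km, from the table: ρ = 1.007 kg/m³.
Weight W = mg = 71.7 × 9.81 = 703.38 N; in level flight L = W.
q = ½ρv² = ½ × 1.007 × 34.6² = 602.8 Pa.
CL = W/(q·S) = 703.38 / (602.8 × 3.18) = 0.367.
CD = 0.0372 + 0.0572 × 0.367² = 0.0449.
D = q·S·CD = 602.8 × 3.18 × 0.0449 = 86.07 N

D = 86.1 N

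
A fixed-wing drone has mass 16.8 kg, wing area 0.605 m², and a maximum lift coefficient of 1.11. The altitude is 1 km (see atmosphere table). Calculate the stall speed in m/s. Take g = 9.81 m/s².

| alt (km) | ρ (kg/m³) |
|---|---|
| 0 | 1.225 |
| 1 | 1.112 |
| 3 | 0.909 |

At 1 km, from the table: ρ = 1.112 kg/m³.
Weight W = mg = 16.8 × 9.81 = 164.8 N.
From L = ½ρV²S·CL,max = W: V_stall = √(2W/(ρSCL,max)) = √(2·164.8/(1.112·0.605·1.11))
V_stall = √441.4 = 21 m/s

V_stall = 21 m/s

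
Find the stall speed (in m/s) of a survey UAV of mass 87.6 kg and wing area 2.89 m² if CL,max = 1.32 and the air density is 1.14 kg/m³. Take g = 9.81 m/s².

At stall, lift equals weight: L = W = m·g = 87.6 × 9.81 = 859.4 N.
V_stall = √(2W/(ρ·S·CL,max)) = √(2 × 859.4 / (1.14 × 2.89 × 1.32))
V_stall = √395.2 = 19.9 m/s

V_stall = 19.9 m/s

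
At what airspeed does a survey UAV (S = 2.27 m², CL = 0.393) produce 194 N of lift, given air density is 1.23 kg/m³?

v = 18.8 m/s

L = ½ρv²S·CL ⇒ v = √(2L/(ρ·S·CL))
v = √(2 × 194 / (1.23 × 2.27 × 0.393)) = √353.6 = 18.8 m/s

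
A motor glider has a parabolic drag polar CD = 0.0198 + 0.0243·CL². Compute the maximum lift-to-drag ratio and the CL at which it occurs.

(L/D)max = 22.8, at CL = 0.903

For CD = CD0 + K·CL², (L/D)max occurs at CL* = √(CD0/K) and equals 1/(2√(K·CD0)).
(L/D)max = 1/(2√(0.0243 × 0.0198)) = 1/(2 × 0.02193) = 22.8
CL* = √(0.0198/0.0243) = 0.903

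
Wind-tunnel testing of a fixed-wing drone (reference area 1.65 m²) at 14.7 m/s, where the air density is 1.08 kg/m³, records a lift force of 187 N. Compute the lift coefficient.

From L = ½ρv²S·CL, rearranging gives CL = 2L/(ρv²S).
CL = 2 × 187 / (1.08 × 14.7² × 1.65) = 0.971

CL = 0.971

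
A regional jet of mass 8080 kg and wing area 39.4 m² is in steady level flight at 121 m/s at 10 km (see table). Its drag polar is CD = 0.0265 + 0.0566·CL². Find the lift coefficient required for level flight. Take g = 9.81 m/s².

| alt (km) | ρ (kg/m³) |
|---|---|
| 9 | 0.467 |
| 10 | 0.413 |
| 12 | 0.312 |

CL = 0.665

At 10 km, from the table: ρ = 0.413 kg/m³.
Weight W = mg = 8080 × 9.81 = 79265 N; in level flight L = W.
Dynamic pressure q = 0.5 × 0.413 × 121² = 3023 Pa.
CL = 2W/(ρv²S) = 2×79265/(0.413×121²×39.4) = 0.6654.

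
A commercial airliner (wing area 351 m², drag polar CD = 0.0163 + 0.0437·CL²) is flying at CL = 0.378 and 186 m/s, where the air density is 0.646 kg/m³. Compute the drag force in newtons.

D = 88400 N

CD = 0.0163 + 0.0437 × 0.378² = 0.02254
D = ½ρv²S·CD = ½ × 0.646 × 186² × 351 × 0.02254 = 88400 N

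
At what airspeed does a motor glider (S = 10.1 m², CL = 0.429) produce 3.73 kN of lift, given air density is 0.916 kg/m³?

L = ½ρv²S·CL ⇒ v = √(2L/(ρ·S·CL))
v = √(2 × 3730 / (0.916 × 10.1 × 0.429)) = √1880 = 43.4 m/s

v = 43.4 m/s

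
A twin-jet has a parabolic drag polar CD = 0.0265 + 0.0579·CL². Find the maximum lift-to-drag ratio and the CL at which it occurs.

(L/D)max = 12.8, at CL = 0.677

For CD = CD0 + K·CL², (L/D)max occurs at CL* = √(CD0/K) and equals 1/(2√(K·CD0)).
(L/D)max = 1/(2√(0.0579 × 0.0265)) = 1/(2 × 0.03917) = 12.8
CL* = √(0.0265/0.0579) = 0.677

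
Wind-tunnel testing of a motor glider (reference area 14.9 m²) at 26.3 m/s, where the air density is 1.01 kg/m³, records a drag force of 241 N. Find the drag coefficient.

From D = ½ρv²S·CD, rearranging gives CD = 2D/(ρv²S).
CD = 2 × 241 / (1.01 × 26.3² × 14.9) = 0.0463

CD = 0.0463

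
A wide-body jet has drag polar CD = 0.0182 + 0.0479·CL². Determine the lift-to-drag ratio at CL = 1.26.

L/D = 13.4

CD = 0.0182 + 0.0479 × 1.26² = 0.09425
L/D = CL/CD = 1.26 / 0.09425 = 13.4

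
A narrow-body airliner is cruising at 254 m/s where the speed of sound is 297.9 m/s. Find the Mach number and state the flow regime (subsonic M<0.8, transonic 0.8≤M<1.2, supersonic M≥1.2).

M = v/a = 254 / 297.9 = 0.853
M = 0.853 → transonic.

M = 0.853 (transonic)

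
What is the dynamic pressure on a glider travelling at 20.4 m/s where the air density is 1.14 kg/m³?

q = 237 Pa

q = ½ρv² = ½ × 1.14 × 20.4² = 237 Pa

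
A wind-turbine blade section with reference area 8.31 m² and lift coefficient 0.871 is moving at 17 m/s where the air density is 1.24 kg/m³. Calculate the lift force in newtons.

L = 1300 N

Dynamic pressure q = ½ρv² = ½ × 1.24 × 17² = 179.2 Pa.
L = q·S·CL = 179.2 × 8.31 × 0.871 = 1300 N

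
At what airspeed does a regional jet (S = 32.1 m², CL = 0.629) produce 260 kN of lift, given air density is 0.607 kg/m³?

L = ½ρv²S·CL ⇒ v = √(2L/(ρ·S·CL))
v = √(2 × 2.6×10^5 / (0.607 × 32.1 × 0.629)) = √42430 = 206 m/s

v = 206 m/s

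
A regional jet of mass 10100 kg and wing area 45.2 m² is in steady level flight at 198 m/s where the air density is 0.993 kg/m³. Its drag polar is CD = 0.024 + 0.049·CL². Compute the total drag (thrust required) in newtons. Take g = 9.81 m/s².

Level flight ⇒ L = W = m·g = 10100 × 9.81 = 99081 N.
q = ½ρv² = ½ × 0.993 × 198² = 19460 Pa.
Required CL = L/(qS) = 99081/(19460·45.2) = 0.1126.
CD = 0.024 + 0.049 × 0.1126² = 0.02462.
D = q·S·CD = 19460 × 45.2 × 0.02462 = 21660 N

D = 21700 N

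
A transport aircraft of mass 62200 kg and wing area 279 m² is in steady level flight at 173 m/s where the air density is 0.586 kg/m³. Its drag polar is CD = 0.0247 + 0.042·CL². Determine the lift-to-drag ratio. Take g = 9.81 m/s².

L/D = 9.13

Weight W = mg = 62200 × 9.81 = 6.1018×10^5 N; in level flight L = W.
Dynamic pressure q = 0.5 × 0.586 × 173² = 8769 Pa.
CL = 2W/(ρv²S) = 2×6.1018×10^5/(0.586×173²×279) = 0.2494.
CD = 0.0247 + 0.042 × 0.2494² = 0.02731.
L/D = CL/CD = 0.2494 / 0.02731 = 9.13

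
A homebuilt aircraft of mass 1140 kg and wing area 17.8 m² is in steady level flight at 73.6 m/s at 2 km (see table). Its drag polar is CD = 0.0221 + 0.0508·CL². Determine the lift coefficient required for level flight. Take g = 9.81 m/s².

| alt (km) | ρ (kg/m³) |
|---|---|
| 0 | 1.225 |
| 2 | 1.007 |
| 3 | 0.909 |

CL = 0.23

At 2 km, from the table: ρ = 1.007 kg/m³.
In steady level flight, lift balances weight: W = mg = 1140 × 9.81 = 11183 N.
Dynamic pressure q = 0.5 × 1.007 × 73.6² = 2727 Pa.
CL = 2W/(ρv²S) = 2×11183/(1.007×73.6²×17.8) = 0.2304.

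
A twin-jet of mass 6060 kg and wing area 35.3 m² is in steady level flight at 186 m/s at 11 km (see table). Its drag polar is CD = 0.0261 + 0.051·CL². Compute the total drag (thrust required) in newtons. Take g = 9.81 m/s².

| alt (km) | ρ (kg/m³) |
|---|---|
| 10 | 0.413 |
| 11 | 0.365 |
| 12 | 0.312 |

At 11 km, from the table: ρ = 0.365 kg/m³.
Level flight ⇒ L = W = m·g = 6060 × 9.81 = 59449 N.
q = ½ρv² = ½ × 0.365 × 186² = 6314 Pa.
CL = 2W/(ρv²S) = 2×59449/(0.365×186²×35.3) = 0.2667.
CD = 0.0261 + 0.051 × 0.2667² = 0.02973.
D = q·S·CD = 6314 × 35.3 × 0.02973 = 6626 N

D = 6630 N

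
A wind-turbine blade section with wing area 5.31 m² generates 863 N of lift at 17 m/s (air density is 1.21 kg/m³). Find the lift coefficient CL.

CL = 0.93

From L = ½ρv²S·CL, rearranging gives CL = 2L/(ρv²S).
CL = 2 × 863 / (1.21 × 17² × 5.31) = 0.93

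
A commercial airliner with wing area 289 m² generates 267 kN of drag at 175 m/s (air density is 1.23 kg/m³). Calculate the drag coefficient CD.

From D = ½ρv²S·CD, rearranging gives CD = 2D/(ρv²S).
CD = 2 × 2.67×10^5 / (1.23 × 175² × 289) = 0.0491

CD = 0.0491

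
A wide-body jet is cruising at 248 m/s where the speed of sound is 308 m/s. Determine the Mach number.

M = v/a = 248 / 308 = 0.805

M = 0.805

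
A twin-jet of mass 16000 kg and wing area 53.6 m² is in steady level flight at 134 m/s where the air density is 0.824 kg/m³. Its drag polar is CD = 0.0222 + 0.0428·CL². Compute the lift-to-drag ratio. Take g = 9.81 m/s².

L/D = 13.7

Level flight ⇒ L = W = m·g = 16000 × 9.81 = 1.5696×10^5 N.
q = ½ρv² = ½ × 0.824 × 134² = 7398 Pa.
Required CL = L/(qS) = 1.5696×10^5/(7398·53.6) = 0.3958.
CD = 0.0222 + 0.0428 × 0.3958² = 0.02891.
L/D = CL/CD = 0.3958 / 0.02891 = 13.7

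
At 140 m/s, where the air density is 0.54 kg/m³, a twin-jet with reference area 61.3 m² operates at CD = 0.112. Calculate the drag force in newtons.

Dynamic pressure q = ½ρv² = ½ × 0.54 × 140² = 5292 Pa.
D = q·S·CD = 5292 × 61.3 × 0.112 = 36300 N ≈ 36.3 kN

D = 36300 N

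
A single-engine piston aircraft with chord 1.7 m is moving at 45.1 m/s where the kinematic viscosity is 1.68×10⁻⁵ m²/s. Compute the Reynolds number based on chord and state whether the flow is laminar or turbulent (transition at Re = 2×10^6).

Re = v·c/ν = 45.1 × 1.7 / (1.68×10⁻⁵) = 4.56×10^6
Since 4.56×10^6 > 2×10^6, the flow is turbulent.

Re = 4.56×10^6 (turbulent)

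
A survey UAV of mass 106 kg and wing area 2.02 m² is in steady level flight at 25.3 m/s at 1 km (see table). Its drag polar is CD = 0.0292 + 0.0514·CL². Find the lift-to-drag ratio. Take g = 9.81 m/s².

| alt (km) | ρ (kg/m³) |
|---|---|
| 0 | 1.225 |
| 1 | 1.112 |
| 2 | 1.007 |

L/D = 10.6

At 1 km, from the table: ρ = 1.112 kg/m³.
Weight W = mg = 106 × 9.81 = 1039.9 N; in level flight L = W.
Dynamic pressure q = 0.5 × 1.112 × 25.3² = 355.9 Pa.
Required CL = L/(qS) = 1039.9/(355.9·2.02) = 1.446.
CD = 0.0292 + 0.0514 × 1.446² = 0.1367.
L/D = CL/CD = 1.446 / 0.1367 = 10.6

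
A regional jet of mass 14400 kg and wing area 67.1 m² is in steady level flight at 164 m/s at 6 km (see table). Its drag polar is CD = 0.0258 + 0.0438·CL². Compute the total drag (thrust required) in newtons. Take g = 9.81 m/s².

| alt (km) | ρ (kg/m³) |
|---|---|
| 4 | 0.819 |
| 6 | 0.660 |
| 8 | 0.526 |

At 6 km, from the table: ρ = 0.660 kg/m³.
In steady level flight, lift balances weight: W = mg = 14400 × 9.81 = 1.4126×10^5 N.
Dynamic pressure q = 0.5 × 0.66 × 164² = 8876 Pa.
CL = W/(q·S) = 1.4126×10^5 / (8876 × 67.1) = 0.2372.
CD = 0.0258 + 0.0438 × 0.2372² = 0.02826.
D = q·S·CD = 8876 × 67.1 × 0.02826 = 16830 N

D = 16800 N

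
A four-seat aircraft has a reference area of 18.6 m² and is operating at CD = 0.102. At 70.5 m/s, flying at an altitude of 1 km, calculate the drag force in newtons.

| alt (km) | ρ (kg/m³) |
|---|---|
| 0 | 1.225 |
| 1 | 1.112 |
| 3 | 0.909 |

D = 5240 N

At 1 km, from the table: ρ = 1.112 kg/m³.
D = ½ρv²S·CD = ½ × 1.112 × 70.5² × 18.6 × 0.102 = 5240 N ≈ 5.24 kN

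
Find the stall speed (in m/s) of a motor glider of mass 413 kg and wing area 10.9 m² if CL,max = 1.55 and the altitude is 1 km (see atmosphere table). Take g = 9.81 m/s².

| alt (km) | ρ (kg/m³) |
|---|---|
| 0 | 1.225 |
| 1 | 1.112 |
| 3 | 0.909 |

At 1 km, from the table: ρ = 1.112 kg/m³.
At stall, lift equals weight: L = W = m·g = 413 × 9.81 = 4052 N.
From L = ½ρV²S·CL,max = W: V_stall = √(2W/(ρSCL,max)) = √(2·4052/(1.112·10.9·1.55))
V_stall = √431.3 = 20.8 m/s

V_stall = 20.8 m/s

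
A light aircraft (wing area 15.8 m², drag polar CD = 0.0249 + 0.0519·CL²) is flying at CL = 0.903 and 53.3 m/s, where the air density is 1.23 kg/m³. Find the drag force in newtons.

D = 1860 N

CD = 0.0249 + 0.0519 × 0.903² = 0.06722
D = ½ρv²S·CD = ½ × 1.23 × 53.3² × 15.8 × 0.06722 = 1860 N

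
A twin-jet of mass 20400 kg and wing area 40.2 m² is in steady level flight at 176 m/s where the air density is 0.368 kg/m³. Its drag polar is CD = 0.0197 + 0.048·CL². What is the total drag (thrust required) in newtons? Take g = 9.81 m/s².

D = 12900 N

Weight W = mg = 20400 × 9.81 = 2.0012×10^5 N; in level flight L = W.
Dynamic pressure q = 0.5 × 0.368 × 176² = 5700 Pa.
Required CL = L/(qS) = 2.0012×10^5/(5700·40.2) = 0.8734.
CD = 0.0197 + 0.048 × 0.8734² = 0.05632.
D = q·S·CD = 5700 × 40.2 × 0.05632 = 12900 N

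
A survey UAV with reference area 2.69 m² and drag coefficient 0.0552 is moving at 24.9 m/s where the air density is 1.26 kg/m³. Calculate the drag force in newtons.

D = ½ρv²S·CD = ½ × 1.26 × 24.9² × 2.69 × 0.0552 = 58 N

D = 58 N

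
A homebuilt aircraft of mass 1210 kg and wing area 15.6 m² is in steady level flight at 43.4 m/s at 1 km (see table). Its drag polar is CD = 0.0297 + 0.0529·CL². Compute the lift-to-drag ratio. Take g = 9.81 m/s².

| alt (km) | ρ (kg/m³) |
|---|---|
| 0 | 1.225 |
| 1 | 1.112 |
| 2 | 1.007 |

At 1 km, from the table: ρ = 1.112 kg/m³.
Level flight ⇒ L = W = m·g = 1210 × 9.81 = 11870 N.
Dynamic pressure q = 0.5 × 1.112 × 43.4² = 1047 Pa.
Required CL = L/(qS) = 11870/(1047·15.6) = 0.7266.
CD = 0.0297 + 0.0529 × 0.7266² = 0.05763.
L/D = CL/CD = 0.7266 / 0.05763 = 12.6

L/D = 12.6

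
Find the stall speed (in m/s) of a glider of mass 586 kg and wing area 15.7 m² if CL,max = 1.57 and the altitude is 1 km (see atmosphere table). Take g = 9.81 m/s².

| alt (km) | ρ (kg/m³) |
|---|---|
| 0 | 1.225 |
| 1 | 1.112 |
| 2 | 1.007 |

V_stall = 20.5 m/s

At 1 km, from the table: ρ = 1.112 kg/m³.
Stall occurs when L = W at CL,max. W = mg = 586 × 9.81 = 5749 N.
From L = ½ρV²S·CL,max = W: V_stall = √(2W/(ρSCL,max)) = √(2·5749/(1.112·15.7·1.57))
V_stall = √419.5 = 20.5 m/s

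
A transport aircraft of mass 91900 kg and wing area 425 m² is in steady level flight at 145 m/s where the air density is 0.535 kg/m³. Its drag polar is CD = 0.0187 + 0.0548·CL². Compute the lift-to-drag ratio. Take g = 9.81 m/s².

Weight W = mg = 91900 × 9.81 = 9.0154×10^5 N; in level flight L = W.
q = ½ρv² = ½ × 0.535 × 145² = 5624 Pa.
Required CL = L/(qS) = 9.0154×10^5/(5624·425) = 0.3772.
CD = 0.0187 + 0.0548 × 0.3772² = 0.0265.
L/D = CL/CD = 0.3772 / 0.0265 = 14.2

L/D = 14.2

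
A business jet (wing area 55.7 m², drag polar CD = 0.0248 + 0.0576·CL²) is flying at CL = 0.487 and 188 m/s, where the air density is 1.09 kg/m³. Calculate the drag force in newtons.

D = 41300 N

CD = 0.0248 + 0.0576 × 0.487² = 0.03846
D = ½ρv²S·CD = ½ × 1.09 × 188² × 55.7 × 0.03846 = 41300 N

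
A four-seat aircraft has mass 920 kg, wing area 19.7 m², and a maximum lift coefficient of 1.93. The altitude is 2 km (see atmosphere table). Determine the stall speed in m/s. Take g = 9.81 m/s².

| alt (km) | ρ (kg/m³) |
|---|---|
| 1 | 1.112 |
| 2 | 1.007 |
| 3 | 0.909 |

V_stall = 21.7 m/s

At 2 km, from the table: ρ = 1.007 kg/m³.
At stall, lift equals weight: L = W = m·g = 920 × 9.81 = 9025 N.
V_stall = √(2W/(ρ·S·CL,max)) = √(2 × 9025 / (1.007 × 19.7 × 1.93))
V_stall = √471.4 = 21.7 m/s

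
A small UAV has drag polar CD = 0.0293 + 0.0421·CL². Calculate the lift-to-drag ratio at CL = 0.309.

CD = 0.0293 + 0.0421 × 0.309² = 0.03332
L/D = CL/CD = 0.309 / 0.03332 = 9.27

L/D = 9.27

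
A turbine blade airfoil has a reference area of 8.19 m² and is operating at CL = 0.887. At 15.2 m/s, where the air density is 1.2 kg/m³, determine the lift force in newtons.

Dynamic pressure q = ½ρv² = ½ × 1.2 × 15.2² = 138.6 Pa.
L = q·S·CL = 138.6 × 8.19 × 0.887 = 1010 N

L = 1010 N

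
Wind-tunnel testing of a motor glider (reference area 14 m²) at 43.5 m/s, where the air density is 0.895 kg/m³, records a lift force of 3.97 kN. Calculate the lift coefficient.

CL = 0.335

From L = ½ρv²S·CL, rearranging gives CL = 2L/(ρv²S).
CL = 2 × 3970 / (0.895 × 43.5² × 14) = 0.335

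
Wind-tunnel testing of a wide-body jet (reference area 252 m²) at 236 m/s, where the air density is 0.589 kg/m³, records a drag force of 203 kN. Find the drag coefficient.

CD = 0.0491

From D = ½ρv²S·CD, rearranging gives CD = 2D/(ρv²S).
CD = 2 × 2.03×10^5 / (0.589 × 236² × 252) = 0.0491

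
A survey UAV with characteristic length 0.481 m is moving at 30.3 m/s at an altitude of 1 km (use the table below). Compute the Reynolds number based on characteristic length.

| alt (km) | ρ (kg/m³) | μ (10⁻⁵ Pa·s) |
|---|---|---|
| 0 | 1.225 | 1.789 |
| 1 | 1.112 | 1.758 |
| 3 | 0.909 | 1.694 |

At 1 km, from the table: ρ = 1.112 kg/m³, μ = 1.758×10⁻⁵ Pa·s.
Re = ρ·v·c/μ = 1.112 × 30.3 × 0.481 / (1.758×10⁻⁵) = 9.22×10^5

Re = 9.22×10^5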